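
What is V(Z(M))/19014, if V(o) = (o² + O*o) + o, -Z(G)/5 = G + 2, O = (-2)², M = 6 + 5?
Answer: 650/3169 ≈ 0.20511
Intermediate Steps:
M = 11
O = 4
Z(G) = -10 - 5*G (Z(G) = -5*(G + 2) = -5*(2 + G) = -10 - 5*G)
V(o) = o² + 5*o (V(o) = (o² + 4*o) + o = o² + 5*o)
V(Z(M))/19014 = ((-10 - 5*11)*(5 + (-10 - 5*11)))/19014 = ((-10 - 55)*(5 + (-10 - 55)))*(1/19014) = -65*(5 - 65)*(1/19014) = -65*(-60)*(1/19014) = 3900*(1/19014) = 650/3169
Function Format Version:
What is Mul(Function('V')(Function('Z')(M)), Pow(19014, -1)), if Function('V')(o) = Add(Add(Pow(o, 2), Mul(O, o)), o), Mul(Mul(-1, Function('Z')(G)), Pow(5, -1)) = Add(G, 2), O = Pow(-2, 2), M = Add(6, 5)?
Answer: Rational(650, 3169) ≈ 0.20511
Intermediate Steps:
M = 11
O = 4
Function('Z')(G) = Add(-10, Mul(-5, G)) (Function('Z')(G) = Mul(-5, Add(G, 2)) = Mul(-5, Add(2, G)) = Add(-10, Mul(-5, G)))
Function('V')(o) = Add(Pow(o, 2), Mul(5, o)) (Function('V')(o) = Add(Add(Pow(o, 2), Mul(4, o)), o) = Add(Pow(o, 2), Mul(5, o)))
Mul(Function('V')(Function('Z')(M)), Pow(19014, -1)) = Mul(Mul(Add(-10, Mul(-5, 11)), Add(5, Add(-10, Mul(-5, 11)))), Pow(19014, -1)) = Mul(Mul(Add(-10, -55), Add(5, Add(-10, -55))), Rational(1, 19014)) = Mul(Mul(-65, Add(5, -65)), Rational(1, 19014)) = Mul(Mul(-65, -60), Rational(1, 19014)) = Mul(3900, Rational(1, 19014)) = Rational(650, 3169)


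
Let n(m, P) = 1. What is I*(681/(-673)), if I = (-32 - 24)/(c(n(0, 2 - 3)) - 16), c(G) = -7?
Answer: -38136/15479 ≈ -2.4637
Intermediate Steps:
I = 56/23 (I = (-32 - 24)/(-7 - 16) = -56/(-23) = -56*(-1/23) = 56/23 ≈ 2.4348)
I*(681/(-673)) = 56*(681/(-673))/23 = 56*(681*(-1/673))/23 = (56/23)*(-681/673) = -38136/15479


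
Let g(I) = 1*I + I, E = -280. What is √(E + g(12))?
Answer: 16*I ≈ 16.0*I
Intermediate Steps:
g(I) = 2*I (g(I) = I + I = 2*I)
√(E + g(12)) = √(-280 + 2*12) = √(-280 + 24) = √(-256) = 16*I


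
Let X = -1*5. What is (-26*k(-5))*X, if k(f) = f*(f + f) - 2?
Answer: 6240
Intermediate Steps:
k(f) = -2 + 2*f**2 (k(f) = f*(2*f) - 2 = 2*f**2 - 2 = -2 + 2*f**2)
X = -5
(-26*k(-5))*X = -26*(-2 + 2*(-5)**2)*(-5) = -26*(-2 + 2*25)*(-5) = -26*(-2 + 50)*(-5) = -26*48*(-5) = -1248*(-5) = 6240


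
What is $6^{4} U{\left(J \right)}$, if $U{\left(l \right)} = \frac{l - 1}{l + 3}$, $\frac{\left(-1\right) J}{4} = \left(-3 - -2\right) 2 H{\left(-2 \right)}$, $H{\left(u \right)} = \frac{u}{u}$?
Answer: $\frac{9072}{11} \approx 824.73$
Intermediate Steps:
$H{\left(u \right)} = 1$
$J = 8$ ($J = - 4 \left(-3 - -2\right) 2 \cdot 1 = - 4 \left(-3 + 2\right) 2 \cdot 1 = - 4 \left(-1\right) 2 \cdot 1 = - 4 \left(\left(-2\right) 1\right) = \left(-4\right) \left(-2\right) = 8$)
$U{\left(l \right)} = \frac{-1 + l}{3 + l}$
$6^{4} U{\left(J \right)} = 6^{4} \frac{-1 + 8}{3 + 8} = 1296 \cdot \frac{1}{11} \cdot 7 = 1296 \cdot \frac{7}{11} = \frac{9072}{11}$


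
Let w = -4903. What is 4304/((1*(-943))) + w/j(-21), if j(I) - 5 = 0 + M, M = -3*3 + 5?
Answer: -4627833/943 ≈ -4907.6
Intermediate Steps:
M = -4 (M = -9 + 5 = -4)
j(I) = 1 (j(I) = 5 + (0 - 4) = 5 - 4 = 1)
4304/((1*(-943))) + w/j(-21) = 4304/((1*(-943))) - 4903/1 = 4304/(-943) - 4903*1 = 4304*(-1/943) - 4903 = -4304/943 - 4903 = -4627833/943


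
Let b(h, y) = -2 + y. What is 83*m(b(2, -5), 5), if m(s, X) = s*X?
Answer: -2905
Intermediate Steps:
m(s, X) = X*s
83*m(b(2, -5), 5) = 83*(5*(-2 - 5)) = 83*(5*(-7)) = 83*(-35) = -2905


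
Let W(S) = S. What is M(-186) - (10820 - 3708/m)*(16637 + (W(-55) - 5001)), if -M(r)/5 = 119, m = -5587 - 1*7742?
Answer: -185584460587/1481 ≈ -1.2531e+8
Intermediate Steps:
m = -13329 (m = -5587 - 7742 = -13329)
M(r) = -595 (M(r) = -5*119 = -595)
M(-186) - (10820 - 3708/m)*(16637 + (W(-55) - 5001)) = -595 - (10820 - 3708/(-13329))*(16637 + (-55 - 5001)) = -595 - (10820 - 3708*(-1/13329))*(16637 - 5056) = -595 - (10820 + 412/1481)*11581 = -595 - 16024832*11581/1481 = -595 - 1*185583579392/1481 = -595 - 185583579392/1481 = -185584460587/1481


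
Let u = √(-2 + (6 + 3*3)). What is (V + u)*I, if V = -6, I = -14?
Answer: 84 - 14*√13 ≈ 33.522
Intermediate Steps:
u = √13 (u = √(-2 + (6 + 9)) = √(-2 + 15) = √13 ≈ 3.6056)
(V + u)*I = (-6 + √13)*(-14) = 84 - 14*√13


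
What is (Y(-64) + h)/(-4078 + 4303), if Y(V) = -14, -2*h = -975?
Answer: 947/450 ≈ 2.1044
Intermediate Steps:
h = 975/2 (h = -1/2*(-975) = 975/2 ≈ 487.50)
(Y(-64) + h)/(-4078 + 4303) = (-14 + 975/2)/(-4078 + 4303) = (947/2)/225 = (947/2)*(1/225) = 947/450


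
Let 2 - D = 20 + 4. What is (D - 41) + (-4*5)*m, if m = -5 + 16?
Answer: -283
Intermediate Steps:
m = 11
D = -22 (D = 2 - (20 + 4) = 2 - 1*24 = 2 - 24 = -22)
(D - 41) + (-4*5)*m = (-22 - 41) - 4*5*11 = -63 - 20*11 = -63 - 220 = -283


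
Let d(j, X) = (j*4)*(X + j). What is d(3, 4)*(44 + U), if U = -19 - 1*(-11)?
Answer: 3024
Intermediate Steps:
U = -8 (U = -19 + 11 = -8)
d(j, X) = 4*j*(X + j) (d(j, X) = (4*j)*(X + j) = 4*j*(X + j))
d(3, 4)*(44 + U) = (4*3*(4 + 3))*(44 - 8) = (4*3*7)*36 = 84*36 = 3024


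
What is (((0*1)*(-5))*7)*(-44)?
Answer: 0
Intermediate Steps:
(((0*1)*(-5))*7)*(-44) = ((0*(-5))*7)*(-44) = (0*7)*(-44) = 0*(-44) = 0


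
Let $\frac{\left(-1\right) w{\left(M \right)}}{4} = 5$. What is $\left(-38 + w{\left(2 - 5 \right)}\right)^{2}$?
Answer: $3364$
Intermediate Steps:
$w{\left(M \right)} = -20$ ($w{\left(M \right)} = \left(-4\right) 5 = -20$)
$\left(-38 + w{\left(2 - 5 \right)}\right)^{2} = \left(-38 - 20\right)^{2} = \left(-58\right)^{2} = 3364$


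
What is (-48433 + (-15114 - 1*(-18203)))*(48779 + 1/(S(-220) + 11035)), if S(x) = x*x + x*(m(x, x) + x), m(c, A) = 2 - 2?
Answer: -18347171129408/8295 ≈ -2.2118e+9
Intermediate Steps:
m(c, A) = 0
S(x) = 2*x**2 (S(x) = x*x + x*(0 + x) = x**2 + x*x = x**2 + x**2 = 2*x**2)
(-48433 + (-15114 - 1*(-18203)))*(48779 + 1/(S(-220) + 11035)) = (-48433 + (-15114 - 1*(-18203)))*(48779 + 1/(2*(-220)**2 + 11035)) = (-48433 + (-15114 + 18203))*(48779 + 1/(2*48400 + 11035)) = (-48433 + 3089)*(48779 + 1/(96800 + 11035)) = -45344*(48779 + 1/107835) = -45344*5260083466/107835 = -18347171129408/8295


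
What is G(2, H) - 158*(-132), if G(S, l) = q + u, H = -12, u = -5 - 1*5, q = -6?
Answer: 20840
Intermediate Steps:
u = -10 (u = -5 - 5 = -10)
G(S, l) = -16 (G(S, l) = -6 - 10 = -16)
G(2, H) - 158*(-132) = -16 - 158*(-132) = -16 + 20856 = 20840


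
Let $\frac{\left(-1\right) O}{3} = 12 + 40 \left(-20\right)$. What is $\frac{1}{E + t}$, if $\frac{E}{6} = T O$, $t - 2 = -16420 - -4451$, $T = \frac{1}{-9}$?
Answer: $- \frac{1}{13543} \approx -7.3839 \cdot 10^{-5}$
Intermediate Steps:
$O = 2364$ ($O = - 3 \left(12 + 40 \left(-20\right)\right) = - 3 \left(12 - 800\right) = \left(-3\right) \left(-788\right) = 2364$)
$T = - \frac{1}{9} \approx -0.11111$
$t = -11967$ ($t = 2 - 11969 = -11967$)
$E = -1576$ ($E = 6 \left(\left(- \frac{1}{9}\right) 2364\right) = 6 \left(- \frac{788}{3}\right) = -1576$)
$\frac{1}{E + t} = \frac{1}{-1576 - 11967} = \frac{1}{-13543} = - \frac{1}{13543}$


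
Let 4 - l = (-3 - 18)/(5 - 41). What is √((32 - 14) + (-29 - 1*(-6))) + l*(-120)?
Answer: -410 + I*√5 ≈ -410.0 + 2.2361*I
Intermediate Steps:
l = 41/12 (l = 4 - (-3 - 18)/(5 - 41) = 4 - (-21)/(-36) = 4 - (-21)*(-1)/36 = 4 - 1*7/12 = 4 - 7/12 = 41/12 ≈ 3.4167)
√((32 - 14) + (-29 - 1*(-6))) + l*(-120) = √((32 - 14) + (-29 - 1*(-6))) + (41/12)*(-120) = √(18 + (-29 + 6)) - 410 = √(18 - 23) - 410 = √(-5) - 410 = I*√5 - 410 = -410 + I*√5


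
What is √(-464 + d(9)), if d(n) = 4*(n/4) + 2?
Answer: I*√453 ≈ 21.284*I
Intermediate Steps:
d(n) = 2 + n (d(n) = 4*(n*(¼)) + 2 = 4*(n/4) + 2 = n + 2 = 2 + n)
√(-464 + d(9)) = √(-464 + (2 + 9)) = √(-464 + 11) = √(-453) = I*√453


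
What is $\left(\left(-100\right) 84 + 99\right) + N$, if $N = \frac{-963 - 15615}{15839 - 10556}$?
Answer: $- \frac{4874529}{587} \approx -8304.1$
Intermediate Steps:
$N = - \frac{1842}{587}$ ($N = - \frac{16578}{5283} = \left(-16578\right) \frac{1}{5283} = - \frac{1842}{587} \approx -3.138$)
$\left(\left(-100\right) 84 + 99\right) + N = \left(\left(-100\right) 84 + 99\right) - \frac{1842}{587} = \left(-8400 + 99\right) - \frac{1842}{587} = -8301 - \frac{1842}{587} = - \frac{4874529}{587}$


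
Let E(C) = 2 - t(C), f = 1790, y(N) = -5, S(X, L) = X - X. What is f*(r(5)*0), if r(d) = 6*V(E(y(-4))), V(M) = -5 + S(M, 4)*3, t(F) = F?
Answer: 0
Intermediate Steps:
S(X, L) = 0
E(C) = 2 - C
V(M) = -5 (V(M) = -5 + 0*3 = -5 + 0 = -5)
r(d) = -30 (r(d) = 6*(-5) = -30)
f*(r(5)*0) = 1790*(-30*0) = 1790*0 = 0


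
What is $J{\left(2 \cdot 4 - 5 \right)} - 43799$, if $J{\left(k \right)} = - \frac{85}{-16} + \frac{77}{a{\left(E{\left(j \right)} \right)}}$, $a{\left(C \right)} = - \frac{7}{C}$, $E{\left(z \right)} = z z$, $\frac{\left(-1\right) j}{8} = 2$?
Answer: $- \frac{745755}{16} \approx -46610.0$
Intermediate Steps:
$j = -16$ ($j = \left(-8\right) 2 = -16$)
$E{\left(z \right)} = z^{2}$
$J{\left(k \right)} = - \frac{44971}{16}$ ($J{\left(k \right)} = - \frac{85}{-16} + \frac{77}{\left(-7\right) \frac{1}{\left(-16\right)^{2}}} = \left(-85\right) \left(- \frac{1}{16}\right) + \frac{77}{\left(-7\right) \frac{1}{256}} = \frac{85}{16} + \frac{77}{\left(-7\right) \frac{1}{256}} = \frac{85}{16} + \frac{77}{- \frac{7}{256}} = \frac{85}{16} + 77 \left(- \frac{256}{7}\right) = \frac{85}{16} - 2816 = - \frac{44971}{16}$)
$J{\left(2 \cdot 4 - 5 \right)} - 43799 = - \frac{44971}{16} - 43799 = - \frac{745755}{16}$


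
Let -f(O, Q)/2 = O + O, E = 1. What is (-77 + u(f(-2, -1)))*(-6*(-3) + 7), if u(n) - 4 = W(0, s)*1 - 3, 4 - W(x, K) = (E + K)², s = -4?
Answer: -2025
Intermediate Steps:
f(O, Q) = -4*O (f(O, Q) = -2*(O + O) = -4*O)
W(x, K) = 4 - (1 + K)²
u(n) = -4 (u(n) = 4 + ((4 - (1 - 4)²)*1 - 3) = 4 + ((4 - 1*(-3)²)*1 - 3) = 4 + ((4 - 1*9)*1 - 3) = 4 + ((4 - 9)*1 - 3) = 4 + (-5*1 - 3) = 4 + (-5 - 3) = 4 - 8 = -4)
(-77 + u(f(-2, -1)))*(-6*(-3) + 7) = (-77 - 4)*(-6*(-3) + 7) = -81*(18 + 7) = -81*25 = -2025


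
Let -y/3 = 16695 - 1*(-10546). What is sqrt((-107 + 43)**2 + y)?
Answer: I*sqrt(77627) ≈ 278.62*I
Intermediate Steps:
y = -81723 (y = -3*(16695 - 1*(-10546)) = -3*(16695 + 10546) = -3*27241 = -81723)
sqrt((-107 + 43)**2 + y) = sqrt((-107 + 43)**2 - 81723) = sqrt((-64)**2 - 81723) = sqrt(4096 - 81723) = sqrt(-77627) = I*sqrt(77627)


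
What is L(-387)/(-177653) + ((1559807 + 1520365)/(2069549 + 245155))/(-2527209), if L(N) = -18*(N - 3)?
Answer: -488877708159179/12371714273704212 ≈ -0.039516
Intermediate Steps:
L(N) = 54 - 18*N (L(N) = -18*(-3 + N) = 54 - 18*N)
L(-387)/(-177653) + ((1559807 + 1520365)/(2069549 + 245155))/(-2527209) = (54 - 18*(-387))/(-177653) + ((1559807 + 1520365)/(2069549 + 245155))/(-2527209) = (54 + 6966)*(-1/177653) + (3080172/2314704)*(-1/2527209) = 7020*(-1/177653) + (3080172*(1/2314704))*(-1/2527209) = -7020/177653 + (256681/192892)*(-1/2527209) = -7020/177653 - 256681/487478398428 = -488877708159179/12371714273704212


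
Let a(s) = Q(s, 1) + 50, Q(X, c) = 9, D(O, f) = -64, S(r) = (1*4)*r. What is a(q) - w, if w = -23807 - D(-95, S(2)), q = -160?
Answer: 23802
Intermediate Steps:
S(r) = 4*r
a(s) = 59 (a(s) = 9 + 50 = 59)
w = -23743 (w = -23807 - 1*(-64) = -23807 + 64 = -23743)
a(q) - w = 59 - 1*(-23743) = 59 + 23743 = 23802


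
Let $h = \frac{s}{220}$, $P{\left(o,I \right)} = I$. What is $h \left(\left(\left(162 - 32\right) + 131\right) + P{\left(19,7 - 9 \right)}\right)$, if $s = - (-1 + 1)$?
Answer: $0$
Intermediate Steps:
$s = 0$ ($s = \left(-1\right) 0 = 0$)
$h = 0$ ($h = \frac{0}{220} = 0 \cdot \frac{1}{220} = 0$)
$h \left(\left(\left(162 - 32\right) + 131\right) + P{\left(19,7 - 9 \right)}\right) = 0 \left(\left(\left(162 - 32\right) + 131\right) + \left(7 - 9\right)\right) = 0 \left(\left(130 + 131\right) - 2\right) = 0 \left(261 - 2\right) = 0 \cdot 259 = 0$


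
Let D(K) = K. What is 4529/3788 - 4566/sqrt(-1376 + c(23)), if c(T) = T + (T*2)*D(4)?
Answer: 4529/3788 + 4566*I*sqrt(1169)/1169 ≈ 1.1956 + 133.55*I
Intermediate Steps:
c(T) = 9*T (c(T) = T + (T*2)*4 = T + (2*T)*4 = T + 8*T = 9*T)
4529/3788 - 4566/sqrt(-1376 + c(23)) = 4529/3788 - 4566/sqrt(-1376 + 9*23) = 4529*(1/3788) - 4566/sqrt(-1376 + 207) = 4529/3788 - 4566*(-I*sqrt(1169)/1169) = 4529/3788 - (-4566)*I*sqrt(1169)/1169 = 4529/3788 + 4566*I*sqrt(1169)/1169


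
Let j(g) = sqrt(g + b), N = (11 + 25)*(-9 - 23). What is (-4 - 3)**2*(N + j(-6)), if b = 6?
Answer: -56448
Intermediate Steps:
N = -1152 (N = 36*(-32) = -1152)
j(g) = sqrt(6 + g) (j(g) = sqrt(g + 6) = sqrt(6 + g))
(-4 - 3)**2*(N + j(-6)) = (-4 - 3)**2*(-1152 + sqrt(6 - 6)) = (-7)**2*(-1152 + sqrt(0)) = 49*(-1152 + 0) = 49*(-1152) = -56448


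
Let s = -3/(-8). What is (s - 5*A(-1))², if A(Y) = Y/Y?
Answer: 1369/64 ≈ 21.391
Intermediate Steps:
s = 3/8 (s = -3*(-⅛) = 3/8 ≈ 0.37500)
A(Y) = 1
(s - 5*A(-1))² = (3/8 - 5*1)² = (3/8 - 5)² = (-37/8)² = 1369/64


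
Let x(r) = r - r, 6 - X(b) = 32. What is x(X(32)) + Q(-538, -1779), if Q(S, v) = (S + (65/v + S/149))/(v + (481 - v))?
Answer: -3880405/3445923 ≈ -1.1261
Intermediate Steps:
X(b) = -26 (X(b) = 6 - 1*32 = 6 - 32 = -26)
x(r) = 0
Q(S, v) = 5/(37*v) + 150*S/71669 (Q(S, v) = (S + (65/v + S*(1/149)))/481 = (S + (65/v + S/149))*(1/481) = (65/v + 150*S/149)*(1/481) = 5/(37*v) + 150*S/71669)
x(X(32)) + Q(-538, -1779) = 0 + (5/71669)*(1937 + 30*(-538)*(-1779))/(-1779) = 0 + (5/71669)*(-1/1779)*(1937 + 28713060) = 0 + (5/71669)*(-1/1779)*28714997 = 0 - 3880405/3445923 = -3880405/3445923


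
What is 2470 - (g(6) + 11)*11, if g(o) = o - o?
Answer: 2349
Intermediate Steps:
g(o) = 0
2470 - (g(6) + 11)*11 = 2470 - (0 + 11)*11 = 2470 - 11*11 = 2470 - 1*121 = 2470 - 121 = 2349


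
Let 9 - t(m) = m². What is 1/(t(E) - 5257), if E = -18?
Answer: -1/5572 ≈ -0.00017947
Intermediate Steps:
t(m) = 9 - m²
1/(t(E) - 5257) = 1/((9 - 1*(-18)²) - 5257) = 1/((9 - 1*324) - 5257) = 1/((9 - 324) - 5257) = 1/(-315 - 5257) = 1/(-5572) = -1/5572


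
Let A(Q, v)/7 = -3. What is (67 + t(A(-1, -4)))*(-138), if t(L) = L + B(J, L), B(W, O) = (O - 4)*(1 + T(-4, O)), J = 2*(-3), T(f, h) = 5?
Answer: 14352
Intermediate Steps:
A(Q, v) = -21 (A(Q, v) = 7*(-3) = -21)
J = -6
B(W, O) = -24 + 6*O (B(W, O) = (O - 4)*(1 + 5) = (-4 + O)*6 = -24 + 6*O)
t(L) = -24 + 7*L (t(L) = L + (-24 + 6*L) = -24 + 7*L)
(67 + t(A(-1, -4)))*(-138) = (67 + (-24 + 7*(-21)))*(-138) = (67 + (-24 - 147))*(-138) = (67 - 171)*(-138) = -104*(-138) = 14352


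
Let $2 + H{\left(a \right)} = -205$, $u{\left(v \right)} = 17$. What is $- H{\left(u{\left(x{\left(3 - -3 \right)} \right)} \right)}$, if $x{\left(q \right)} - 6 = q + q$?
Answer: $207$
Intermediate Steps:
$x{\left(q \right)} = 6 + 2 q$ ($x{\left(q \right)} = 6 + \left(q + q\right) = 6 + 2 q$)
$H{\left(a \right)} = -207$ ($H{\left(a \right)} = -2 - 205 = -207$)
$- H{\left(u{\left(x{\left(3 - -3 \right)} \right)} \right)} = \left(-1\right) \left(-207\right) = 207$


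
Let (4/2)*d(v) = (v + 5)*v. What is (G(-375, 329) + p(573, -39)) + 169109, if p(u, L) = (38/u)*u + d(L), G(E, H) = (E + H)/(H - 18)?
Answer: 52810864/311 ≈ 1.6981e+5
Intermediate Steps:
d(v) = v*(5 + v)/2 (d(v) = ((v + 5)*v)/2 = ((5 + v)*v)/2 = (v*(5 + v))/2 = v*(5 + v)/2)
G(E, H) = (E + H)/(-18 + H)
p(u, L) = 38 + L*(5 + L)/2 (p(u, L) = (38/u)*u + L*(5 + L)/2 = 38 + L*(5 + L)/2)
(G(-375, 329) + p(573, -39)) + 169109 = ((-375 + 329)/(-18 + 329) + (38 + (½)*(-39)*(5 - 39))) + 169109 = (-46/311 + (38 + (½)*(-39)*(-34))) + 169109 = ((1/311)*(-46) + (38 + 663)) + 169109 = (-46/311 + 701) + 169109 = 217965/311 + 169109 = 52810864/311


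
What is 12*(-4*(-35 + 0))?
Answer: 1680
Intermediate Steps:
12*(-4*(-35 + 0)) = 12*(-4*(-35)) = 12*140 = 1680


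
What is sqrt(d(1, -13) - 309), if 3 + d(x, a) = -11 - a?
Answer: I*sqrt(310) ≈ 17.607*I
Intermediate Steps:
d(x, a) = -14 - a (d(x, a) = -3 + (-11 - a) = -14 - a)
sqrt(d(1, -13) - 309) = sqrt((-14 - 1*(-13)) - 309) = sqrt((-14 + 13) - 309) = sqrt(-1 - 309) = sqrt(-310) = I*sqrt(310)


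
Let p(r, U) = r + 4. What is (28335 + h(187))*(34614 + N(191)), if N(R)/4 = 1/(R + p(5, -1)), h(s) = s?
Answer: 24681526961/25 ≈ 9.8726e+8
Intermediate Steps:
p(r, U) = 4 + r
N(R) = 4/(9 + R) (N(R) = 4/(R + (4 + 5)) = 4/(R + 9) = 4/(9 + R))
(28335 + h(187))*(34614 + N(191)) = (28335 + 187)*(34614 + 4/(9 + 191)) = 28522*(34614 + 4/200) = 28522*(34614 + 4*(1/200)) = 28522*(34614 + 1/50) = 28522*(1730701/50) = 24681526961/25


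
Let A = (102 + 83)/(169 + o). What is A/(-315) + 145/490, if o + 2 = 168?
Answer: 86917/295470 ≈ 0.29417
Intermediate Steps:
o = 166 (o = -2 + 168 = 166)
A = 37/67 (A = (102 + 83)/(169 + 166) = 185/335 = 185*(1/335) = 37/67 ≈ 0.55224)
A/(-315) + 145/490 = (37/67)/(-315) + 145/490 = (37/67)*(-1/315) + 145*(1/490) = -37/21105 + 29/98 = 86917/295470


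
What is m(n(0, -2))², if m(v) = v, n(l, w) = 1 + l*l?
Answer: 1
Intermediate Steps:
n(l, w) = 1 + l²
m(n(0, -2))² = (1 + 0²)² = (1 + 0)² = 1² = 1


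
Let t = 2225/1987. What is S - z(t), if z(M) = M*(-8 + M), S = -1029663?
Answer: -4065253119072/3948169 ≈ -1.0297e+6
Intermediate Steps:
t = 2225/1987 (t = 2225*(1/1987) = 2225/1987 ≈ 1.1198)
S - z(t) = -1029663 - 2225*(-8 + 2225/1987)/1987 = -1029663 - 2225*(-13671)/(1987*1987) = -1029663 - 1*(-30417975/3948169) = -1029663 + 30417975/3948169 = -4065253119072/3948169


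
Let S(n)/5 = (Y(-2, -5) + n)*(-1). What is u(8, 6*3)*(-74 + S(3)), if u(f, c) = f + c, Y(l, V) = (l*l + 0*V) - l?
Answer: -3094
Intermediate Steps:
Y(l, V) = l² - l (Y(l, V) = (l² + 0) - l = l² - l)
u(f, c) = c + f
S(n) = -30 - 5*n (S(n) = 5*((-2*(-1 - 2) + n)*(-1)) = 5*((-2*(-3) + n)*(-1)) = 5*((6 + n)*(-1)) = 5*(-6 - n) = -30 - 5*n)
u(8, 6*3)*(-74 + S(3)) = (6*3 + 8)*(-74 + (-30 - 5*3)) = (18 + 8)*(-74 + (-30 - 15)) = 26*(-74 - 45) = 26*(-119) = -3094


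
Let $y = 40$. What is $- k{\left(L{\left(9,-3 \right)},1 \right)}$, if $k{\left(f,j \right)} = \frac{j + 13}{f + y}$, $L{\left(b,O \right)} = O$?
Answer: $- \frac{14}{37} \approx -0.37838$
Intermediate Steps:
$k{\left(f,j \right)} = \frac{13 + j}{40 + f}$ ($k{\left(f,j \right)} = \frac{j + 13}{f + 40} = \frac{13 + j}{40 + f}$)
$- k{\left(L{\left(9,-3 \right)},1 \right)} = - \frac{13 + 1}{40 - 3} = - \frac{14}{37}$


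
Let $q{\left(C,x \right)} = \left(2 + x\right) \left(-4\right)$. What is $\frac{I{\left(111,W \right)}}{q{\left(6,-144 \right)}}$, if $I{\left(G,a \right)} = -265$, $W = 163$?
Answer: $- \frac{265}{568} \approx -0.46655$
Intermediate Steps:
$q{\left(C,x \right)} = -8 - 4 x$
$\frac{I{\left(111,W \right)}}{q{\left(6,-144 \right)}} = - \frac{265}{-8 - -576} = - \frac{265}{-8 + 576} = - \frac{265}{568}$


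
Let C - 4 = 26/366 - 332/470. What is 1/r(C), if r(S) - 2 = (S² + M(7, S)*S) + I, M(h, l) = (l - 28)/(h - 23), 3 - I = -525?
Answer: 657575120/359365786327 ≈ 0.0018298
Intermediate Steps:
I = 528 (I = 3 - 1*(-525) = 3 + 525 = 528)
M(h, l) = (-28 + l)/(-23 + h)
C = 144697/43005 (C = 4 + (26/366 - 332/470) = 4 + (26*(1/366) - 332*1/470) = 4 + (13/183 - 166/235) = 4 - 27323/43005 = 144697/43005 ≈ 3.3647)
r(S) = 530 + S² + S*(7/4 - S/16) (r(S) = 2 + ((S² + ((-28 + S)/(-23 + 7))*S) + 528) = 2 + ((S² + ((-28 + S)/(-16))*S) + 528) = 2 + ((S² + (-(-28 + S)/16)*S) + 528) = 2 + ((S² + (7/4 - S/16)*S) + 528) = 2 + ((S² + S*(7/4 - S/16)) + 528) = 2 + (528 + S² + S*(7/4 - S/16)) = 530 + S² + S*(7/4 - S/16))
1/r(C) = 1/(530 + (7/4)*(144697/43005) + 15*(144697/43005)²/16) = 1/(530 + 1012879/172020 + (15/16)*(20937221809/1849430025)) = 1/(530 + 1012879/172020 + 20937221809/1972725360) = 1/(359365786327/657575120) = 657575120/359365786327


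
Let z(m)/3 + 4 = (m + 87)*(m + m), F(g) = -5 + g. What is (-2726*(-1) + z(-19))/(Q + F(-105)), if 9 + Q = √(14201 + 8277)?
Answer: 5038/(119 - √22478) ≈ -162.90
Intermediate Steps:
z(m) = -12 + 6*m*(87 + m) (z(m) = -12 + 3*((m + 87)*(m + m)) = -12 + 3*((87 + m)*(2*m)) = -12 + 3*(2*m*(87 + m)) = -12 + 6*m*(87 + m))
Q = -9 + √22478 (Q = -9 + √(14201 + 8277) = -9 + √22478 ≈ 140.93)
(-2726*(-1) + z(-19))/(Q + F(-105)) = (-2726*(-1) + (-12 + 6*(-19)² + 522*(-19)))/((-9 + √22478) + (-5 - 105)) = (2726 + (-12 + 6*361 - 9918))/((-9 + √22478) - 110) = (2726 + (-12 + 2166 - 9918))/(-119 + √22478) = (2726 - 7764)/(-119 + √22478) = -5038/(-119 + √22478)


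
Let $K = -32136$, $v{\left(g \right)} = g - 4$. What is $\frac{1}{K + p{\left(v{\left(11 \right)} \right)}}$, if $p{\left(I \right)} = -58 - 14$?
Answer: $- \frac{1}{32208} \approx -3.1048 \cdot 10^{-5}$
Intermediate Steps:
$v{\left(g \right)} = -4 + g$
$p{\left(I \right)} = -72$
$\frac{1}{K + p{\left(v{\left(11 \right)} \right)}} = \frac{1}{-32136 - 72} = \frac{1}{-32208} = - \frac{1}{32208}$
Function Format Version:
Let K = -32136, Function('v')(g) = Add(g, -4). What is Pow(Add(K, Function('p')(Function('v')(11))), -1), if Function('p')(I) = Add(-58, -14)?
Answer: Rational(-1, 32208) ≈ -3.1048e-5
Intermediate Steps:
Function('v')(g) = Add(-4, g)
Function('p')(I) = -72
Pow(Add(K, Function('p')(Function('v')(11))), -1) = Pow(Add(-32136, -72), -1) = Pow(-32208, -1) = Rational(-1, 32208)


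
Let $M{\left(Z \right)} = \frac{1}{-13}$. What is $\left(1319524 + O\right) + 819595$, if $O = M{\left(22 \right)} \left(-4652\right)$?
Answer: $\frac{27813199}{13} \approx 2.1395 \cdot 10^{6}$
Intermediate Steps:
$M{\left(Z \right)} = - \frac{1}{13}$
$O = \frac{4652}{13}$ ($O = \left(- \frac{1}{13}\right) \left(-4652\right) = \frac{4652}{13} \approx 357.85$)
$\left(1319524 + O\right) + 819595 = \left(1319524 + \frac{4652}{13}\right) + 819595 = \frac{17158464}{13} + 819595 = \frac{27813199}{13}$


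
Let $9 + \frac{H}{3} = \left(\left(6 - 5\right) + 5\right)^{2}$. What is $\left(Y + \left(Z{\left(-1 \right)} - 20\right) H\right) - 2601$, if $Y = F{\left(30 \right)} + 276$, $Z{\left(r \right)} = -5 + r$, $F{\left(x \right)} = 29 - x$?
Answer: $-4432$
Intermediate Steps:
$Y = 275$ ($Y = \left(29 - 30\right) + 276 = -1 + 276 = 275$)
$H = 81$ ($H = -27 + 3 \left(\left(6 - 5\right) + 5\right)^{2} = -27 + 3 \left(1 + 5\right)^{2} = -27 + 3 \cdot 6^{2} = -27 + 3 \cdot 36 = -27 + 108 = 81$)
$\left(Y + \left(Z{\left(-1 \right)} - 20\right) H\right) - 2601 = \left(275 + \left(\left(-5 - 1\right) - 20\right) 81\right) - 2601 = \left(275 + \left(-6 - 20\right) 81\right) - 2601 = \left(275 - 2106\right) - 2601 = -1831 - 2601 = -4432$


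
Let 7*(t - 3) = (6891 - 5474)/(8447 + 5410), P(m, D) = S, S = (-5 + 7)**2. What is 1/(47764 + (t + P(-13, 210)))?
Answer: 96999/4633740646 ≈ 2.0933e-5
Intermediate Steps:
S = 4 (S = 2**2 = 4)
P(m, D) = 4
t = 292414/96999 (t = 3 + ((6891 - 5474)/(8447 + 5410))/7 = 3 + (1417/13857)/7 = 3 + (1417*(1/13857))/7 = 3 + (1/7)*(1417/13857) = 3 + 1417/96999 = 292414/96999 ≈ 3.0146)
1/(47764 + (t + P(-13, 210))) = 1/(47764 + (292414/96999 + 4)) = 1/(47764 + 680410/96999) = 1/(4633740646/96999) = 96999/4633740646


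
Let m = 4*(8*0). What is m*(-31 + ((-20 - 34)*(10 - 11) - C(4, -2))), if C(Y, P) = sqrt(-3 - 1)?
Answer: 0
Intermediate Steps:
C(Y, P) = 2*I (C(Y, P) = sqrt(-4) = 2*I)
m = 0 (m = 4*0 = 0)
m*(-31 + ((-20 - 34)*(10 - 11) - C(4, -2))) = 0*(-31 + ((-20 - 34)*(10 - 11) - 2*I)) = 0*(-31 + (-54*(-1) - 2*I)) = 0*(-31 + (54 - 2*I)) = 0*(23 - 2*I) = 0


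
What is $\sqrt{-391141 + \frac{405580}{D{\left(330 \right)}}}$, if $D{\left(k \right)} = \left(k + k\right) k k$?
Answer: $\frac{i \sqrt{46386231916893}}{10890} \approx 625.41 i$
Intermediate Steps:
$D{\left(k \right)} = 2 k^{3}$ ($D{\left(k \right)} = 2 k k k = 2 k^{2} k = 2 k^{3}$)
$\sqrt{-391141 + \frac{405580}{D{\left(330 \right)}}} = \sqrt{-391141 + \frac{405580}{2 \cdot 330^{3}}} = \sqrt{-391141 + \frac{405580}{2 \cdot 35937000}} = \sqrt{-391141 + \frac{405580}{71874000}} = \sqrt{-391141 + 405580 \cdot \frac{1}{71874000}} = \sqrt{-391141 + \frac{20279}{3593700}} = \sqrt{- \frac{1405643391421}{3593700}} = \frac{i \sqrt{46386231916893}}{10890}$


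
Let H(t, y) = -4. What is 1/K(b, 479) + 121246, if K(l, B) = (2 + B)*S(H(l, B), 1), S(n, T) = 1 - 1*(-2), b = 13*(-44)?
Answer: 174957979/1443 ≈ 1.2125e+5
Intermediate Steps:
b = -572
S(n, T) = 3 (S(n, T) = 1 + 2 = 3)
K(l, B) = 6 + 3*B (K(l, B) = (2 + B)*3 = 6 + 3*B)
1/K(b, 479) + 121246 = 1/(6 + 3*479) + 121246 = 1/(6 + 1437) + 121246 = 1/1443 + 121246 = 174957979/1443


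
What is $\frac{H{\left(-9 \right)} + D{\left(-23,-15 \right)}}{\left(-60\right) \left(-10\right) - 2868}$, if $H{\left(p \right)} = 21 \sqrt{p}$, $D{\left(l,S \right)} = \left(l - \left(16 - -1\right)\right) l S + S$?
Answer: $\frac{1535}{252} - \frac{i}{36} \approx 6.0913 - 0.027778 i$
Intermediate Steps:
$D{\left(l,S \right)} = S + S l \left(-17 + l\right)$ ($D{\left(l,S \right)} = \left(l - \left(16 + 1\right)\right) l S + S = \left(l - 17\right) l S + S = \left(-17 + l\right) l S + S = l \left(-17 + l\right) S + S = S l \left(-17 + l\right) + S = S + S l \left(-17 + l\right)$)
$\frac{H{\left(-9 \right)} + D{\left(-23,-15 \right)}}{\left(-60\right) \left(-10\right) - 2868} = \frac{21 \sqrt{-9} - 15 \left(1 + \left(-23\right)^{2} - -391\right)}{\left(-60\right) \left(-10\right) - 2868} = \frac{21 \cdot 3 i - 15 \left(1 + 529 + 391\right)}{600 - 2868} = \frac{63 i - 13815}{-2268} = \left(63 i - 13815\right) \left(- \frac{1}{2268}\right) = \left(-13815 + 63 i\right) \left(- \frac{1}{2268}\right) = \frac{1535}{252} - \frac{i}{36}$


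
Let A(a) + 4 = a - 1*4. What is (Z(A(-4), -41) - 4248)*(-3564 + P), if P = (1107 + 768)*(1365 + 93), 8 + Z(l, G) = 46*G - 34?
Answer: -16861628736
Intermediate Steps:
A(a) = -8 + a (A(a) = -4 + (a - 1*4) = -4 + (a - 4) = -4 + (-4 + a) = -8 + a)
Z(l, G) = -42 + 46*G (Z(l, G) = -8 + (46*G - 34) = -8 + (-34 + 46*G) = -42 + 46*G)
P = 2733750 (P = 1875*1458 = 2733750)
(Z(A(-4), -41) - 4248)*(-3564 + P) = ((-42 + 46*(-41)) - 4248)*(-3564 + 2733750) = ((-42 - 1886) - 4248)*2730186 = (-1928 - 4248)*2730186 = -6176*2730186 = -16861628736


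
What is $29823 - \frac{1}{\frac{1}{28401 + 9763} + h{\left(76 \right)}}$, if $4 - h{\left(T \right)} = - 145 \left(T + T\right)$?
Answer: $\frac{25089708634427}{841287217} \approx 29823.0$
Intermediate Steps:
$h{\left(T \right)} = 4 + 290 T$ ($h{\left(T \right)} = 4 - - 145 \left(T + T\right) = 4 - - 145 \cdot 2 T = 4 - - 290 T = 4 + 290 T$)
$29823 - \frac{1}{\frac{1}{28401 + 9763} + h{\left(76 \right)}} = 29823 - \frac{1}{\frac{1}{28401 + 9763} + \left(4 + 290 \cdot 76\right)} = 29823 - \frac{1}{\frac{1}{38164} + \left(4 + 22040\right)} = 29823 - \frac{1}{\frac{1}{38164} + 22044} = 29823 - \frac{1}{\frac{841287217}{38164}} = 29823 - \frac{38164}{841287217} = \frac{25089708634427}{841287217}$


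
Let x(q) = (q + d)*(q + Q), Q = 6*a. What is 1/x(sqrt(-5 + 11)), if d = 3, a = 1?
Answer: 4/15 - sqrt(6)/10 ≈ 0.021718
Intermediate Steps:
Q = 6 (Q = 6*1 = 6)
x(q) = (3 + q)*(6 + q) (x(q) = (q + 3)*(q + 6) = (3 + q)*(6 + q))
1/x(sqrt(-5 + 11)) = 1/(18 + (sqrt(-5 + 11))**2 + 9*sqrt(-5 + 11)) = 1/(18 + (sqrt(6))**2 + 9*sqrt(6)) = 1/(18 + 6 + 9*sqrt(6)) = 1/(24 + 9*sqrt(6))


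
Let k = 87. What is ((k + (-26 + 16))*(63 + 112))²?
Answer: 181575625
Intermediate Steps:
((k + (-26 + 16))*(63 + 112))² = ((87 + (-26 + 16))*(63 + 112))² = ((87 - 10)*175)² = (77*175)² = 13475² = 181575625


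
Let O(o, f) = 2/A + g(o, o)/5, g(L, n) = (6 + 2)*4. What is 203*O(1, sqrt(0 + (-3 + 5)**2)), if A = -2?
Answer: 5481/5 ≈ 1096.2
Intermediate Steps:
g(L, n) = 32 (g(L, n) = 8*4 = 32)
O(o, f) = 27/5 (O(o, f) = 2/(-2) + 32/5 = 2*(-1/2) + 32*(1/5) = -1 + 32/5 = 27/5)
203*O(1, sqrt(0 + (-3 + 5)**2)) = 203*(27/5) = 5481/5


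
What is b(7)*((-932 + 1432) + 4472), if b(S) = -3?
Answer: -14916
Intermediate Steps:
b(7)*((-932 + 1432) + 4472) = -3*((-932 + 1432) + 4472) = -3*(500 + 4472) = -3*4972 = -14916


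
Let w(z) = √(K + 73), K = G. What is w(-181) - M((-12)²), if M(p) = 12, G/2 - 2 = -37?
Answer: -12 + √3 ≈ -10.268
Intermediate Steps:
G = -70 (G = 4 + 2*(-37) = 4 - 74 = -70)
K = -70
w(z) = √3 (w(z) = √(-70 + 73) = √3)
w(-181) - M((-12)²) = √3 - 1*12 = √3 - 12 = -12 + √3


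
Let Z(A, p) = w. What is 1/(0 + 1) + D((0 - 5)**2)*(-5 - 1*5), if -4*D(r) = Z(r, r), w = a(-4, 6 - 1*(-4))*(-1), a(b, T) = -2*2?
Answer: 11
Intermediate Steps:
a(b, T) = -4
w = 4 (w = -4*(-1) = 4)
Z(A, p) = 4
D(r) = -1 (D(r) = -1/4*4 = -1)
1/(0 + 1) + D((0 - 5)**2)*(-5 - 1*5) = 1/(0 + 1) - (-5 - 1*5) = 1/1 - (-5 - 5) = 1 - 1*(-10) = 1 + 10 = 11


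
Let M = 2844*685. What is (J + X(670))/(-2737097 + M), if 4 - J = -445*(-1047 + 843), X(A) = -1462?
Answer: 92238/788957 ≈ 0.11691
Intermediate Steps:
M = 1948140
J = -90776 (J = 4 - (-445)*(-1047 + 843) = 4 - (-445)*(-204) = 4 - 1*90780 = 4 - 90780 = -90776)
(J + X(670))/(-2737097 + M) = (-90776 - 1462)/(-2737097 + 1948140) = -92238/(-788957) = -92238*(-1/788957) = 92238/788957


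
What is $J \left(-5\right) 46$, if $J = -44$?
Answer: $10120$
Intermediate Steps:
$J \left(-5\right) 46 = \left(-44\right) \left(-5\right) 46 = 220 \cdot 46 = 10120$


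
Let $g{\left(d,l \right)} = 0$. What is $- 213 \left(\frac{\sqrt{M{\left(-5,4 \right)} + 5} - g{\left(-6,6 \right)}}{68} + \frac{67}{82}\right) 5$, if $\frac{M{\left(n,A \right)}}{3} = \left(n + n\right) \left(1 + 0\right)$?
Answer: $- \frac{71355}{82} - \frac{5325 i}{68} \approx -870.18 - 78.309 i$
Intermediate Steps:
$M{\left(n,A \right)} = 6 n$ ($M{\left(n,A \right)} = 3 \left(n + n\right) \left(1 + 0\right) = 3 \cdot 2 n 1 = 3 \cdot 2 n = 6 n$)
$- 213 \left(\frac{\sqrt{M{\left(-5,4 \right)} + 5} - g{\left(-6,6 \right)}}{68} + \frac{67}{82}\right) 5 = - 213 \left(\frac{\sqrt{6 \left(-5\right) + 5} - 0}{68} + \frac{67}{82}\right) 5 = - 213 \left(\left(\sqrt{-30 + 5} + 0\right) \frac{1}{68} + 67 \cdot \frac{1}{82}\right) 5 = - 213 \left(\left(\sqrt{-25} + 0\right) \frac{1}{68} + \frac{67}{82}\right) 5 = - 213 \left(\left(5 i + 0\right) \frac{1}{68} + \frac{67}{82}\right) 5 = - 213 \left(5 i \frac{1}{68} + \frac{67}{82}\right) 5 = - 213 \left(\frac{5 i}{68} + \frac{67}{82}\right) 5 = - 213 \left(\frac{67}{82} + \frac{5 i}{68}\right) 5 = \left(- \frac{14271}{82} - \frac{1065 i}{68}\right) 5 = - \frac{71355}{82} - \frac{5325 i}{68}$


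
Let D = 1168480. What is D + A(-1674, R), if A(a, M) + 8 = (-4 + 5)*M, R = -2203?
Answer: 1166269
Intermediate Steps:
A(a, M) = -8 + M (A(a, M) = -8 + (-4 + 5)*M = -8 + 1*M = -8 + M)
D + A(-1674, R) = 1168480 + (-8 - 2203) = 1168480 - 2211 = 1166269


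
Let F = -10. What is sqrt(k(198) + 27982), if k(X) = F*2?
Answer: sqrt(27962) ≈ 167.22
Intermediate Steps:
k(X) = -20 (k(X) = -10*2 = -20)
sqrt(k(198) + 27982) = sqrt(-20 + 27982) = sqrt(27962)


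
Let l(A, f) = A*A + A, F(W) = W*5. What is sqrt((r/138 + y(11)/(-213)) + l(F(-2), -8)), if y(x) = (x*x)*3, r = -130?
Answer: sqrt(2096507454)/4899 ≈ 9.3463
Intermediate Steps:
y(x) = 3*x**2 (y(x) = x**2*3 = 3*x**2)
F(W) = 5*W
l(A, f) = A + A**2 (l(A, f) = A**2 + A = A + A**2)
sqrt((r/138 + y(11)/(-213)) + l(F(-2), -8)) = sqrt((-130/138 + (3*11**2)/(-213)) + (5*(-2))*(1 + 5*(-2))) = sqrt((-130*1/138 + (3*121)*(-1/213)) - 10*(1 - 10)) = sqrt((-65/69 + 363*(-1/213)) - 10*(-9)) = sqrt((-65/69 - 121/71) + 90) = sqrt(-12964/4899 + 90) = sqrt(427946/4899) = sqrt(2096507454)/4899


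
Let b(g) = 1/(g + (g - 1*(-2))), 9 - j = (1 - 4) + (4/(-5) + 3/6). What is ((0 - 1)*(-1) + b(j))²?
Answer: 19044/17689 ≈ 1.0766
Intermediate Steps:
j = 123/10 (j = 9 - ((1 - 4) + (4/(-5) + 3/6)) = 9 - (-3 + (4*(-⅕) + 3*(⅙))) = 9 - (-3 + (-⅘ + ½)) = 9 - (-3 - 3/10) = 9 - 1*(-33/10) = 9 + 33/10 = 123/10 ≈ 12.300)
b(g) = 1/(2 + 2*g) (b(g) = 1/(g + (g + 2)) = 1/(g + (2 + g)) = 1/(2 + 2*g))
((0 - 1)*(-1) + b(j))² = ((0 - 1)*(-1) + 1/(2*(1 + 123/10)))² = (-1*(-1) + 1/(2*(133/10)))² = (1 + (½)*(10/133))² = (1 + 5/133)² = (138/133)² = 19044/17689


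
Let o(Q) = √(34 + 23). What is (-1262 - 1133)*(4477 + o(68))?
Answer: -10722415 - 2395*√57 ≈ -1.0740e+7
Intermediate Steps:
o(Q) = √57
(-1262 - 1133)*(4477 + o(68)) = (-1262 - 1133)*(4477 + √57) = -2395*(4477 + √57) = -10722415 - 2395*√57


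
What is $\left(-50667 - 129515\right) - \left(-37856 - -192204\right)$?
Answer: $-334530$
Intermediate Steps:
$\left(-50667 - 129515\right) - \left(-37856 - -192204\right) = \left(-50667 - 129515\right) - \left(-37856 + 192204\right) = -180182 - 154348 = -334530$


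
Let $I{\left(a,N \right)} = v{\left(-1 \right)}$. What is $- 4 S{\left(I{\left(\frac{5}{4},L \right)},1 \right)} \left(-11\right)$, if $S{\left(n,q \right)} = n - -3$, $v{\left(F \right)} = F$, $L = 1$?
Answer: $88$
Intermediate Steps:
$I{\left(a,N \right)} = -1$
$S{\left(n,q \right)} = 3 + n$ ($S{\left(n,q \right)} = n + 3 = 3 + n$)
$- 4 S{\left(I{\left(\frac{5}{4},L \right)},1 \right)} \left(-11\right) = - 4 \left(3 - 1\right) \left(-11\right) = \left(-4\right) 2 \left(-11\right) = \left(-8\right) \left(-11\right) = 88$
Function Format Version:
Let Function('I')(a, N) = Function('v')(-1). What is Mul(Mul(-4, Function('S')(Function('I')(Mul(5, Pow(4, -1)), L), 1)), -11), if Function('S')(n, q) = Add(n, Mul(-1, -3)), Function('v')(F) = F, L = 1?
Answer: 88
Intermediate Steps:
Function('I')(a, N) = -1
Function('S')(n, q) = Add(3, n) (Function('S')(n, q) = Add(n, 3) = Add(3, n))
Mul(Mul(-4, Function('S')(Function('I')(Mul(5, Pow(4, -1)), L), 1)), -11) = Mul(Mul(-4, Add(3, -1)), -11) = Mul(Mul(-4, 2), -11) = Mul(-8, -11) = 88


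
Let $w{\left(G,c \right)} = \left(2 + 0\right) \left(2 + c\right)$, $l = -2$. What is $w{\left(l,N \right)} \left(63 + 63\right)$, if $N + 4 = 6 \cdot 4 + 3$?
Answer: $6300$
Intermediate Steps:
$N = 23$ ($N = -4 + \left(6 \cdot 4 + 3\right) = -4 + \left(24 + 3\right) = -4 + 27 = 23$)
$w{\left(G,c \right)} = 4 + 2 c$ ($w{\left(G,c \right)} = 2 \left(2 + c\right) = 4 + 2 c$)
$w{\left(l,N \right)} \left(63 + 63\right) = \left(4 + 2 \cdot 23\right) \left(63 + 63\right) = \left(4 + 46\right) 126 = 50 \cdot 126 = 6300$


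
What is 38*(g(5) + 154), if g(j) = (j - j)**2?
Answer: 5852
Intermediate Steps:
g(j) = 0 (g(j) = 0**2 = 0)
38*(g(5) + 154) = 38*(0 + 154) = 38*154 = 5852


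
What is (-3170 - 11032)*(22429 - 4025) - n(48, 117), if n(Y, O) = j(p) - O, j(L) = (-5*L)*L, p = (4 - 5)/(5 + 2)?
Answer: -12807301054/49 ≈ -2.6137e+8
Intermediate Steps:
p = -1/7 ≈ -0.14286
j(L) = -5*L**2
n(Y, O) = -5/49 - O (n(Y, O) = -5*(-1/7)**2 - O = -5*1/49 - O = -5/49 - O)
(-3170 - 11032)*(22429 - 4025) - n(48, 117) = (-3170 - 11032)*(22429 - 4025) - (-5/49 - 1*117) = -14202*18404 - (-5/49 - 117) = -261373608 - 1*(-5738/49) = -261373608 + 5738/49 = -12807301054/49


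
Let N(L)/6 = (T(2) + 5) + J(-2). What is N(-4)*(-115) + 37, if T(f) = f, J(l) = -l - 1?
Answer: -5483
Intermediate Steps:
J(l) = -1 - l
N(L) = 48 (N(L) = 6*((2 + 5) + (-1 - 1*(-2))) = 6*(7 + (-1 + 2)) = 6*(7 + 1) = 6*8 = 48)
N(-4)*(-115) + 37 = 48*(-115) + 37 = -5520 + 37 = -5483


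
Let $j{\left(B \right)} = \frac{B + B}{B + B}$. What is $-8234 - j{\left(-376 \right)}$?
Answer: $-8235$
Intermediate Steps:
$j{\left(B \right)} = 1$ ($j{\left(B \right)} = \frac{2 B}{2 B} = 2 B \frac{1}{2 B} = 1$)
$-8234 - j{\left(-376 \right)} = -8234 - 1 = -8235$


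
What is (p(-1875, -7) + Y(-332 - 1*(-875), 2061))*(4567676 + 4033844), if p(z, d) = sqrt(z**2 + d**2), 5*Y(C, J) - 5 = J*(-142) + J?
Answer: -499913461184 + 8601520*sqrt(3515674) ≈ -4.8379e+11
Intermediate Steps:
Y(C, J) = 1 - 141*J/5 (Y(C, J) = 1 + (J*(-142) + J)/5 = 1 + (-142*J + J)/5 = 1 + (-141*J)/5 = 1 - 141*J/5)
p(z, d) = sqrt(d**2 + z**2)
(p(-1875, -7) + Y(-332 - 1*(-875), 2061))*(4567676 + 4033844) = (sqrt((-7)**2 + (-1875)**2) + (1 - 141/5*2061))*(4567676 + 4033844) = (sqrt(49 + 3515625) + (1 - 290601/5))*8601520 = (sqrt(3515674) - 290596/5)*8601520 = (-290596/5 + sqrt(3515674))*8601520 = -499913461184 + 8601520*sqrt(3515674)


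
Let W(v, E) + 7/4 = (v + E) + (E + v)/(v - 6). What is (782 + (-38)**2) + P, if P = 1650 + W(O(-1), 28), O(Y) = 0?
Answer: 46771/12 ≈ 3897.6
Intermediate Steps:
W(v, E) = -7/4 + E + v + (E + v)/(-6 + v) (W(v, E) = -7/4 + ((v + E) + (E + v)/(v - 6)) = -7/4 + ((E + v) + (E + v)/(-6 + v)) = -7/4 + (E + v + (E + v)/(-6 + v)) = -7/4 + E + v + (E + v)/(-6 + v))
P = 20059/12 (P = 1650 + (21/2 + 0**2 - 5*28 - 27/4*0 + 28*0)/(-6 + 0) = 1650 + (21/2 + 0 - 140 + 0 + 0)/(-6) = 1650 - 1/6*(-259/2) = 1650 + 259/12 = 20059/12 ≈ 1671.6)
(782 + (-38)**2) + P = (782 + (-38)**2) + 20059/12 = (782 + 1444) + 20059/12 = 2226 + 20059/12 = 46771/12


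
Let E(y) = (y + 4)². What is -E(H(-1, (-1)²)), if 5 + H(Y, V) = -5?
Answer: -36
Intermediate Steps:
H(Y, V) = -10 (H(Y, V) = -5 - 5 = -10)
E(y) = (4 + y)²
-E(H(-1, (-1)²)) = -(4 - 10)² = -1*(-6)² = -1*36 = -36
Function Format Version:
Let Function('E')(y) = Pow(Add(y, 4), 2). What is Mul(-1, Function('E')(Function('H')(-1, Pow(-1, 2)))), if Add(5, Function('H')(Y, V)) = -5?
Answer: -36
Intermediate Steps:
Function('H')(Y, V) = -10 (Function('H')(Y, V) = Add(-5, -5) = -10)
Function('E')(y) = Pow(Add(4, y), 2)
Mul(-1, Function('E')(Function('H')(-1, Pow(-1, 2)))) = Mul(-1, Pow(Add(4, -10), 2)) = Mul(-1, Pow(-6, 2)) = Mul(-1, 36) = -36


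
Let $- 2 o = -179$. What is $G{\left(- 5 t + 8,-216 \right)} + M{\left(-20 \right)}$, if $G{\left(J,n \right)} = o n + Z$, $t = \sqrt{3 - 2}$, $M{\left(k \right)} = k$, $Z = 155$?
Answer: $-19197$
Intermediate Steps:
$t = 1$ ($t = \sqrt{1} = 1$)
$o = \frac{179}{2}$ ($o = \left(- \frac{1}{2}\right) \left(-179\right) = \frac{179}{2} \approx 89.5$)
$G{\left(J,n \right)} = 155 + \frac{179 n}{2}$ ($G{\left(J,n \right)} = \frac{179 n}{2} + 155 = 155 + \frac{179 n}{2}$)
$G{\left(- 5 t + 8,-216 \right)} + M{\left(-20 \right)} = \left(155 + \frac{179}{2} \left(-216\right)\right) - 20 = \left(155 - 19332\right) - 20 = -19177 - 20 = -19197$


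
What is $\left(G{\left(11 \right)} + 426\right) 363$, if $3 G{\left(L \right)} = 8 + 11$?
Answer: $156937$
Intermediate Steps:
$G{\left(L \right)} = \frac{19}{3}$ ($G{\left(L \right)} = \frac{8 + 11}{3} = \frac{1}{3} \cdot 19 = \frac{19}{3}$)
$\left(G{\left(11 \right)} + 426\right) 363 = \left(\frac{19}{3} + 426\right) 363 = \frac{1297}{3} \cdot 363 = 156937$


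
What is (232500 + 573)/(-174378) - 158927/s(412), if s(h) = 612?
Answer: -4642668847/17786556 ≈ -261.02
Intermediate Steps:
(232500 + 573)/(-174378) - 158927/s(412) = (232500 + 573)/(-174378) - 158927/612 = 233073*(-1/174378) - 158927*1/612 = -77691/58126 - 158927/612 = -4642668847/17786556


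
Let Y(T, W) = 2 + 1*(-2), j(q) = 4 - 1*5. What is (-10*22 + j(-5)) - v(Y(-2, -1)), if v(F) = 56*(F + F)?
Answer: -221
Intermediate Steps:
j(q) = -1 (j(q) = 4 - 5 = -1)
Y(T, W) = 0 (Y(T, W) = 2 - 2 = 0)
v(F) = 112*F (v(F) = 56*(2*F) = 112*F)
(-10*22 + j(-5)) - v(Y(-2, -1)) = (-10*22 - 1) - 112*0 = (-220 - 1) - 1*0 = -221 + 0 = -221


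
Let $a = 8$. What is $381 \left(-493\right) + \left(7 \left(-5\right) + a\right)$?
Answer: $-187860$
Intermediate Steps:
$381 \left(-493\right) + \left(7 \left(-5\right) + a\right) = 381 \left(-493\right) + \left(7 \left(-5\right) + 8\right) = -187833 + \left(-35 + 8\right) = -187833 - 27 = -187860$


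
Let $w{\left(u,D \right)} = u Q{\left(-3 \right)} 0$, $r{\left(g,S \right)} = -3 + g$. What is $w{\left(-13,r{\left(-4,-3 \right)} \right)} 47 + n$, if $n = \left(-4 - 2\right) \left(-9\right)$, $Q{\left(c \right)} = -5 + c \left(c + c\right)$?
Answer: $54$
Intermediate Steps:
$Q{\left(c \right)} = -5 + 2 c^{2}$ ($Q{\left(c \right)} = -5 + c 2 c = -5 + 2 c^{2}$)
$w{\left(u,D \right)} = 0$ ($w{\left(u,D \right)} = u \left(-5 + 2 \left(-3\right)^{2}\right) 0 = u \left(-5 + 2 \cdot 9\right) 0 = u \left(-5 + 18\right) 0 = u 13 \cdot 0 = 13 u 0 = 0$)
$n = 54$ ($n = \left(-6\right) \left(-9\right) = 54$)
$w{\left(-13,r{\left(-4,-3 \right)} \right)} 47 + n = 0 \cdot 47 + 54 = 0 + 54 = 54$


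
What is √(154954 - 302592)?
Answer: I*√147638 ≈ 384.24*I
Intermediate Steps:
√(154954 - 302592) = √(-147638) = I*√147638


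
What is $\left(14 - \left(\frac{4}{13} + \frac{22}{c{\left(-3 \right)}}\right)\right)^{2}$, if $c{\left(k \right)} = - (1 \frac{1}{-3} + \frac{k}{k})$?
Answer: $\frac{368449}{169} \approx 2180.2$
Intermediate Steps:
$c{\left(k \right)} = - \frac{2}{3}$ ($c{\left(k \right)} = - (1 \left(- \frac{1}{3}\right) + 1) = - (- \frac{1}{3} + 1) = \left(-1\right) \frac{2}{3} = - \frac{2}{3}$)
$\left(14 - \left(\frac{4}{13} + \frac{22}{c{\left(-3 \right)}}\right)\right)^{2} = \left(14 - \left(-33 + \frac{4}{13}\right)\right)^{2} = \left(14 - - \frac{425}{13}\right)^{2} = \left(14 + \left(- \frac{4}{13} + 33\right)\right)^{2} = \left(14 + \frac{425}{13}\right)^{2} = \left(\frac{607}{13}\right)^{2} = \frac{368449}{169}$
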